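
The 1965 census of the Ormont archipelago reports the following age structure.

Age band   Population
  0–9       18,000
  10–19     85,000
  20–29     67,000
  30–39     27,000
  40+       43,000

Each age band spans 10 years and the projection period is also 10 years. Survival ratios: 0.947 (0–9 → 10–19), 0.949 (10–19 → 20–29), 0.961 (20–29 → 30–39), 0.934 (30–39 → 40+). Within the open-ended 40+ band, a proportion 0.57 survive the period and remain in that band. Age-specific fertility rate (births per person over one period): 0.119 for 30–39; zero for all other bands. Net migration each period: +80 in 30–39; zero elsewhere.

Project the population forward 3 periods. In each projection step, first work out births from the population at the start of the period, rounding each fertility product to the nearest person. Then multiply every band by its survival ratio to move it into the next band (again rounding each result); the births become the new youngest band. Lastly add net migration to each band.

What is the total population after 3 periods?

Call the bands 1 to 5, youngest first.
Period 1:
Births: 27000 * 0.119 = 3213
Band 2: 18000 * 0.947 = 17046
Band 3: 85000 * 0.949 = 80665
Band 4: 67000 * 0.961 = 64387
Band 5: 27000 * 0.934 + 43000 * 0.57 = 25218 + 24510 = 49728
Net migration: Band 4 + 80 → 64467
Population now: 0–9=3213, 10–19=17046, 20–29=80665, 30–39=64467, 40+=49728
Period 2:
Births: 64467 * 0.119 = 7672
Band 2: 3213 * 0.947 = 3043
Band 3: 17046 * 0.949 = 16177
Band 4: 80665 * 0.961 = 77519
Band 5: 64467 * 0.934 + 49728 * 0.57 = 60212 + 28345 = 88557
Net migration: Band 4 + 80 → 77599
Population now: 0–9=7672, 10–19=3043, 20–29=16177, 30–39=77599, 40+=88557
Period 3:
Births: 77599 * 0.119 = 9234
Band 2: 7672 * 0.947 = 7265
Band 3: 3043 * 0.949 = 2888
Band 4: 16177 * 0.961 = 15546
Band 5: 77599 * 0.934 + 88557 * 0.57 = 72477 + 50477 = 122954
Net migration: Band 4 + 80 → 15626
Population now: 0–9=9234, 10–19=7265, 20–29=2888, 30–39=15626, 40+=122954
Total after period 3: 9234 + 7265 + 2888 + 15626 + 122954 = 157967

157967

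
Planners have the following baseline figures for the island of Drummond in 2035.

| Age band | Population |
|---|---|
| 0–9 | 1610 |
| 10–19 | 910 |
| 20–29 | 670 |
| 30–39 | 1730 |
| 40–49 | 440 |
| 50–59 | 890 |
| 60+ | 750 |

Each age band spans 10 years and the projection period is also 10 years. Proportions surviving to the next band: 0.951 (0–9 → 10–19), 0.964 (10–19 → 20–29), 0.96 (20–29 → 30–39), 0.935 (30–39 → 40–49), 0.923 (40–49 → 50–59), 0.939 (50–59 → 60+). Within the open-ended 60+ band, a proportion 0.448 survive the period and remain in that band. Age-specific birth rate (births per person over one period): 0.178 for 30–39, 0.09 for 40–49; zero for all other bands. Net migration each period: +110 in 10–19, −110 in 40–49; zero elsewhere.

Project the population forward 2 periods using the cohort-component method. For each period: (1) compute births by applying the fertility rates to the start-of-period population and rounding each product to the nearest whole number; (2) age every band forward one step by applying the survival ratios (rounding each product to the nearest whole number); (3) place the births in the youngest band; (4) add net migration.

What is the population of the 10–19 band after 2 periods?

441

Period 1.
Births: 1730 * 0.178 = 308 ; 440 * 0.09 = 40 → total 348
10–19: 1610 * 0.951 = 1531
20–29: 910 * 0.964 = 877
30–39: 670 * 0.96 = 643
40–49: 1730 * 0.935 = 1618
50–59: 440 * 0.923 = 406
60+: 890 * 0.939 + 750 * 0.448 = 836 + 336 = 1172
Net migration: 10–19 + 110 → 1641; 40–49 − 110 → 1508
Giving 348 / 1641 / 877 / 643 / 1508 / 406 / 1172.
Period 2.
Births: 643 * 0.178 = 114 ; 1508 * 0.09 = 136 → total 250
10–19: 348 * 0.951 = 331
20–29: 1641 * 0.964 = 1582
30–39: 877 * 0.96 = 842
40–49: 643 * 0.935 = 601
50–59: 1508 * 0.923 = 1392
60+: 406 * 0.939 + 1172 * 0.448 = 381 + 525 = 906
Net migration: 10–19 + 110 → 441; 40–49 − 110 → 491
Giving 250 / 441 / 1582 / 842 / 491 / 1392 / 906.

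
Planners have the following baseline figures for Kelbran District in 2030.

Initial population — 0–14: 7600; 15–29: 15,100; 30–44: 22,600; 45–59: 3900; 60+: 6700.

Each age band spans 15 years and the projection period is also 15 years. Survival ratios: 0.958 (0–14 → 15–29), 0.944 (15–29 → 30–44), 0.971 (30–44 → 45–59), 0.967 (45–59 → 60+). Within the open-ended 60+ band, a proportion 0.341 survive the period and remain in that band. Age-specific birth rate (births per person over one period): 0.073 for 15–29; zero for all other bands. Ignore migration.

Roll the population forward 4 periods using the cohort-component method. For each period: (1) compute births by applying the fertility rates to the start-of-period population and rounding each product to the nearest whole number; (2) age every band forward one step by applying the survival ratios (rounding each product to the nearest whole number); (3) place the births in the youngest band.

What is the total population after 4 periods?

15286

Call the groups 1 to 5, youngest first.
Period 1.
Births: 15100 × 0.073 = 1102
Group 2: 7600 × 0.958 = 7281
Group 3: 15100 × 0.944 = 14254
Group 4: 22600 × 0.971 = 21945
Group 5: 3900 × 0.967 + 6700 × 0.341 = 3771 + 2285 = 6056
End of period: [1102, 7281, 14254, 21945, 6056]
Period 2.
Births: 7281 × 0.073 = 532
Group 2: 1102 × 0.958 = 1056
Group 3: 7281 × 0.944 = 6873
Group 4: 14254 × 0.971 = 13841
Group 5: 21945 × 0.967 + 6056 × 0.341 = 21221 + 2065 = 23286
End of period: [532, 1056, 6873, 13841, 23286]
Period 3.
Births: 1056 × 0.073 = 77
Group 2: 532 × 0.958 = 510
Group 3: 1056 × 0.944 = 997
Group 4: 6873 × 0.971 = 6674
Group 5: 13841 × 0.967 + 23286 × 0.341 = 13384 + 7941 = 21325
End of period: [77, 510, 997, 6674, 21325]
Period 4.
Births: 510 × 0.073 = 37
Group 2: 77 × 0.958 = 74
Group 3: 510 × 0.944 = 481
Group 4: 997 × 0.971 = 968
Group 5: 6674 × 0.967 + 21325 × 0.341 = 6454 + 7272 = 13726
End of period: [37, 74, 481, 968, 13726]
Total after period 4: 37 + 74 + 481 + 968 + 13726 = 15286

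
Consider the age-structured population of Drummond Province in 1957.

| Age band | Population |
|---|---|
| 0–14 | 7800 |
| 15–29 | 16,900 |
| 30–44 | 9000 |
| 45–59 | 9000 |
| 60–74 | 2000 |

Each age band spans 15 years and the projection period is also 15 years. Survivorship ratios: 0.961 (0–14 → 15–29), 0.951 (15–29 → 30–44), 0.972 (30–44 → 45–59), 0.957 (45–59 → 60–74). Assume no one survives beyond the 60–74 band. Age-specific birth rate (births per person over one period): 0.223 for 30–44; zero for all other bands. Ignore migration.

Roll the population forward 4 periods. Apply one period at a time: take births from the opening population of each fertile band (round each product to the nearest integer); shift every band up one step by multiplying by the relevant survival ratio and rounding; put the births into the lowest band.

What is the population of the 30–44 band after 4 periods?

3275

Let band 1 be 0–14 through band 5 = 60–74.
— Period 1 —
Births: 9000 * 0.223 = 2007
Band 2: 7800 * 0.961 = 7496
Band 3: 16900 * 0.951 = 16072
Band 4: 9000 * 0.972 = 8748
Band 5: 9000 * 0.957 = 8613
→ [2007, 7496, 16072, 8748, 8613]
— Period 2 —
Births: 16072 * 0.223 = 3584
Band 2: 2007 * 0.961 = 1929
Band 3: 7496 * 0.951 = 7129
Band 4: 16072 * 0.972 = 15622
Band 5: 8748 * 0.957 = 8372
→ [3584, 1929, 7129, 15622, 8372]
— Period 3 —
Births: 7129 * 0.223 = 1590
Band 2: 3584 * 0.961 = 3444
Band 3: 1929 * 0.951 = 1834
Band 4: 7129 * 0.972 = 6929
Band 5: 15622 * 0.957 = 14950
→ [1590, 3444, 1834, 6929, 14950]
— Period 4 —
Births: 1834 * 0.223 = 409
Band 2: 1590 * 0.961 = 1528
Band 3: 3444 * 0.951 = 3275
Band 4: 1834 * 0.972 = 1783
Band 5: 6929 * 0.957 = 6631
→ [409, 1528, 3275, 1783, 6631]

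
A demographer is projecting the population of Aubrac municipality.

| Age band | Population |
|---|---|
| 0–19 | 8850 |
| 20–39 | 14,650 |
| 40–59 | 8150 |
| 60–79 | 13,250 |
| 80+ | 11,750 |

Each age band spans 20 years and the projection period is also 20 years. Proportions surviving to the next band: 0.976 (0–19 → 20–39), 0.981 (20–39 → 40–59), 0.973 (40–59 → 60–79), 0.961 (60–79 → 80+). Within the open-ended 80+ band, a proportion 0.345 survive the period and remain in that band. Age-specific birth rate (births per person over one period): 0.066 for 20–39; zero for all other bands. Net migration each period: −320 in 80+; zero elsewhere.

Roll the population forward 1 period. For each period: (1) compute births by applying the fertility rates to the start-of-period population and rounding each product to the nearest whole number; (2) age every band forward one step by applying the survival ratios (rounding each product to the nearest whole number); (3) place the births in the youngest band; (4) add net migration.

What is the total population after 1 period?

48374

Let band 1 be 0–19 through band 5 = 80+.
Period 1.
Births: 14650 * 0.066 = 967
Band 2: 8850 * 0.976 = 8638
Band 3: 14650 * 0.981 = 14372
Band 4: 8150 * 0.973 = 7930
Band 5: 13250 * 0.961 + 11750 * 0.345 = 12733 + 4054 = 16787
Net migration: Band 5 − 320 → 16467
End of period: [967, 8638, 14372, 7930, 16467]
Total after period 1: 967 + 8638 + 14372 + 7930 + 16467 = 48374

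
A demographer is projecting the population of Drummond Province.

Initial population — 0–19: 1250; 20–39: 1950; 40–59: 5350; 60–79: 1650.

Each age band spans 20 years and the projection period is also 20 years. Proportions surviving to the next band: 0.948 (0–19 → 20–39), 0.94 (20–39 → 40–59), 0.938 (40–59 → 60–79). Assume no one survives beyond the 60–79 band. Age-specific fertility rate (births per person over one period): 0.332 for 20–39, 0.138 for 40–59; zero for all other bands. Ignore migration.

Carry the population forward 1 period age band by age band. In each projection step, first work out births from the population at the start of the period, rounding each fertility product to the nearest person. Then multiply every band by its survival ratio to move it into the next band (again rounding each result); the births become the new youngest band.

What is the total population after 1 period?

Period 1:
Births: 1950 * 0.332 = 647 ; 5350 * 0.138 = 738 ⇒ total 1385
20–39: 1250 * 0.948 = 1185
40–59: 1950 * 0.94 = 1833
60–79: 5350 * 0.938 = 5018
Giving 1385 / 1185 / 1833 / 5018.
Total after period 1: 1385 + 1185 + 1833 + 5018 = 9421

9421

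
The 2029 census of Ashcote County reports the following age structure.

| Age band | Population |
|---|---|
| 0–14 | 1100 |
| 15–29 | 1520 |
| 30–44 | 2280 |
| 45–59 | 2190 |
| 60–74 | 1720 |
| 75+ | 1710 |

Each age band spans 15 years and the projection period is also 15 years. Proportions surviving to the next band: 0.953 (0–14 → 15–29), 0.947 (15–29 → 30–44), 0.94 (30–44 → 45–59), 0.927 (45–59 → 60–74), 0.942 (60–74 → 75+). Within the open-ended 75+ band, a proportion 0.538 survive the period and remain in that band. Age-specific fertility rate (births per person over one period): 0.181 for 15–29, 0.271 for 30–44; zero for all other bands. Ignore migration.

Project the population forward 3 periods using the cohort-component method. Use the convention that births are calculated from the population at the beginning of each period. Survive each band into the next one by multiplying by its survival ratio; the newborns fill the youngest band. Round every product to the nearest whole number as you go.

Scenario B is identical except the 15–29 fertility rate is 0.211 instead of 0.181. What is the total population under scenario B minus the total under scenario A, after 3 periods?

106

— Period 1 —
Births: 1520 × 0.181 = 275, 2280 × 0.271 = 618 ⇒ total 893
15–29: 1100 × 0.953 = 1048
30–44: 1520 × 0.947 = 1439
45–59: 2280 × 0.94 = 2143
60–74: 2190 × 0.927 = 2030
75+: 1720 × 0.942 + 1710 × 0.538 = 1620 + 920 = 2540
Population now: 0–14=893, 15–29=1048, 30–44=1439, 45–59=2143, 60–74=2030, 75+=2540
— Period 2 —
Births: 1048 × 0.181 = 190, 1439 × 0.271 = 390 ⇒ total 580
15–29: 893 × 0.953 = 851
30–44: 1048 × 0.947 = 992
45–59: 1439 × 0.94 = 1353
60–74: 2143 × 0.927 = 1987
75+: 2030 × 0.942 + 2540 × 0.538 = 1912 + 1367 = 3279
Population now: 0–14=580, 15–29=851, 30–44=992, 45–59=1353, 60–74=1987, 75+=3279
— Period 3 —
Births: 851 × 0.181 = 154, 992 × 0.271 = 269 ⇒ total 423
15–29: 580 × 0.953 = 553
30–44: 851 × 0.947 = 806
45–59: 992 × 0.94 = 932
60–74: 1353 × 0.927 = 1254
75+: 1987 × 0.942 + 3279 × 0.538 = 1872 + 1764 = 3636
Population now: 0–14=423, 15–29=553, 30–44=806, 45–59=932, 60–74=1254, 75+=3636
Scenario A total after 3 periods: 7604
Scenario B projection —
— Period 1 —
Births: 1520 × 0.211 = 321, 2280 × 0.271 = 618 ⇒ total 939
15–29: 1100 × 0.953 = 1048
30–44: 1520 × 0.947 = 1439
45–59: 2280 × 0.94 = 2143
60–74: 2190 × 0.927 = 2030
75+: 1720 × 0.942 + 1710 × 0.538 = 1620 + 920 = 2540
Population now: 0–14=939, 15–29=1048, 30–44=1439, 45–59=2143, 60–74=2030, 75+=2540
— Period 2 —
Births: 1048 × 0.211 = 221, 1439 × 0.271 = 390 ⇒ total 611
15–29: 939 × 0.953 = 895
30–44: 1048 × 0.947 = 992
45–59: 1439 × 0.94 = 1353
60–74: 2143 × 0.927 = 1987
75+: 2030 × 0.942 + 2540 × 0.538 = 1912 + 1367 = 3279
Population now: 0–14=611, 15–29=895, 30–44=992, 45–59=1353, 60–74=1987, 75+=3279
— Period 3 —
Births: 895 × 0.211 = 189, 992 × 0.271 = 269 ⇒ total 458
15–29: 611 × 0.953 = 582
30–44: 895 × 0.947 = 848
45–59: 992 × 0.94 = 932
60–74: 1353 × 0.927 = 1254
75+: 1987 × 0.942 + 3279 × 0.538 = 1872 + 1764 = 3636
Population now: 0–14=458, 15–29=582, 30–44=848, 45–59=932, 60–74=1254, 75+=3636
Scenario B total after 3 periods: 7710
Difference B − A = 7710 − 7604 = 106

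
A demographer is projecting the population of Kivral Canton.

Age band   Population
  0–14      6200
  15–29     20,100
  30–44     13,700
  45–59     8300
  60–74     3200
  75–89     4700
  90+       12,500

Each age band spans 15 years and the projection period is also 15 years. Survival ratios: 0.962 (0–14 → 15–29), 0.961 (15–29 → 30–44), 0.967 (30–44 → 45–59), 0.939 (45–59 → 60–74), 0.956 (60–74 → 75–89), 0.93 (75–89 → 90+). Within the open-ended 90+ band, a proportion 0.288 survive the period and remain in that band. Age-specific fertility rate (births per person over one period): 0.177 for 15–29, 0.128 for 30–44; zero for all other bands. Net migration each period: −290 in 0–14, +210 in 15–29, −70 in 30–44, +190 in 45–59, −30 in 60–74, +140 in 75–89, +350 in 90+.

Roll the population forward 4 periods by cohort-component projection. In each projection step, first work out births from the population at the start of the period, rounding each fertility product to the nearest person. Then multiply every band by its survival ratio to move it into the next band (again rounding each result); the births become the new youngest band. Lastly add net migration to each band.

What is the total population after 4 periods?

47117

After projecting period 1:
Births: 20100 × 0.177 = 3558 ; 13700 × 0.128 = 1754 → 5312
15–29: 6200 × 0.962 = 5964
30–44: 20100 × 0.961 = 19316
45–59: 13700 × 0.967 = 13248
60–74: 8300 × 0.939 = 7794
75–89: 3200 × 0.956 = 3059
90+: 4700 × 0.93 + 12500 × 0.288 = 4371 + 3600 = 7971
Net migration: 0–14 − 290 → 5022; 15–29 + 210 → 6174; 30–44 − 70 → 19246; 45–59 + 190 → 13438; 60–74 − 30 → 7764; 75–89 + 140 → 3199; 90+ + 350 → 8321
Population now: 0–14=5022, 15–29=6174, 30–44=19246, 45–59=13438, 60–74=7764, 75–89=3199, 90+=8321
After projecting period 2:
Births: 6174 × 0.177 = 1093 ; 19246 × 0.128 = 2463 → 3556
15–29: 5022 × 0.962 = 4831
30–44: 6174 × 0.961 = 5933
45–59: 19246 × 0.967 = 18611
60–74: 13438 × 0.939 = 12618
75–89: 7764 × 0.956 = 7422
90+: 3199 × 0.93 + 8321 × 0.288 = 2975 + 2396 = 5371
Net migration: 0–14 − 290 → 3266; 15–29 + 210 → 5041; 30–44 − 70 → 5863; 45–59 + 190 → 18801; 60–74 − 30 → 12588; 75–89 + 140 → 7562; 90+ + 350 → 5721
Population now: 0–14=3266, 15–29=5041, 30–44=5863, 45–59=18801, 60–74=12588, 75–89=7562, 90+=5721
After projecting period 3:
Births: 5041 × 0.177 = 892 ; 5863 × 0.128 = 750 → 1642
15–29: 3266 × 0.962 = 3142
30–44: 5041 × 0.961 = 4844
45–59: 5863 × 0.967 = 5670
60–74: 18801 × 0.939 = 17654
75–89: 12588 × 0.956 = 12034
90+: 7562 × 0.93 + 5721 × 0.288 = 7033 + 1648 = 8681
Net migration: 0–14 − 290 → 1352; 15–29 + 210 → 3352; 30–44 − 70 → 4774; 45–59 + 190 → 5860; 60–74 − 30 → 17624; 75–89 + 140 → 12174; 90+ + 350 → 9031
Population now: 0–14=1352, 15–29=3352, 30–44=4774, 45–59=5860, 60–74=17624, 75–89=12174, 90+=9031
After projecting period 4:
Births: 3352 × 0.177 = 593 ; 4774 × 0.128 = 611 → 1204
15–29: 1352 × 0.962 = 1301
30–44: 3352 × 0.961 = 3221
45–59: 4774 × 0.967 = 4616
60–74: 5860 × 0.939 = 5503
75–89: 17624 × 0.956 = 16849
90+: 12174 × 0.93 + 9031 × 0.288 = 11322 + 2601 = 13923
Net migration: 0–14 − 290 → 914; 15–29 + 210 → 1511; 30–44 − 70 → 3151; 45–59 + 190 → 4806; 60–74 − 30 → 5473; 75–89 + 140 → 16989; 90+ + 350 → 14273
Population now: 0–14=914, 15–29=1511, 30–44=3151, 45–59=4806, 60–74=5473, 75–89=16989, 90+=14273
Total after period 4: 914 + 1511 + 3151 + 4806 + 5473 + 16989 + 14273 = 47117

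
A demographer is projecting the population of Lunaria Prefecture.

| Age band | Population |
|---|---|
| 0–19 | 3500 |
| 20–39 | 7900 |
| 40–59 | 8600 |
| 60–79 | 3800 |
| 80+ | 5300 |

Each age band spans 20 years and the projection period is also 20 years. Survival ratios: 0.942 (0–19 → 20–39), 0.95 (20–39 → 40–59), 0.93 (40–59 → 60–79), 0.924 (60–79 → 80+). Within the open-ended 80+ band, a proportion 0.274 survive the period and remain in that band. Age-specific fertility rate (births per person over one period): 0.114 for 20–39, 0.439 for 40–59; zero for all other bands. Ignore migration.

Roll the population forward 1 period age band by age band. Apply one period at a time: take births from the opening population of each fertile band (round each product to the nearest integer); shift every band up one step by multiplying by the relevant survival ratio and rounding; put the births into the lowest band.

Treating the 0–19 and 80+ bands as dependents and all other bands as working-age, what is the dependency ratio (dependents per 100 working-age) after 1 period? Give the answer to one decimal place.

51.3

Call the bands 1 to 5, youngest first.
Period 1.
Births: 7900 × 0.114 = 901  |  8600 × 0.439 = 3775 — total 4676
Band 2: 3500 × 0.942 = 3297
Band 3: 7900 × 0.95 = 7505
Band 4: 8600 × 0.93 = 7998
Band 5: 3800 × 0.924 + 5300 × 0.274 = 3511 + 1452 = 4963
Giving 4676 / 3297 / 7505 / 7998 / 4963.
Dependents (band 0–19 + band 80+) = 4676 + 4963 = 9639; working-age = 18800; ratio = 9639/18800 × 100 = 51.3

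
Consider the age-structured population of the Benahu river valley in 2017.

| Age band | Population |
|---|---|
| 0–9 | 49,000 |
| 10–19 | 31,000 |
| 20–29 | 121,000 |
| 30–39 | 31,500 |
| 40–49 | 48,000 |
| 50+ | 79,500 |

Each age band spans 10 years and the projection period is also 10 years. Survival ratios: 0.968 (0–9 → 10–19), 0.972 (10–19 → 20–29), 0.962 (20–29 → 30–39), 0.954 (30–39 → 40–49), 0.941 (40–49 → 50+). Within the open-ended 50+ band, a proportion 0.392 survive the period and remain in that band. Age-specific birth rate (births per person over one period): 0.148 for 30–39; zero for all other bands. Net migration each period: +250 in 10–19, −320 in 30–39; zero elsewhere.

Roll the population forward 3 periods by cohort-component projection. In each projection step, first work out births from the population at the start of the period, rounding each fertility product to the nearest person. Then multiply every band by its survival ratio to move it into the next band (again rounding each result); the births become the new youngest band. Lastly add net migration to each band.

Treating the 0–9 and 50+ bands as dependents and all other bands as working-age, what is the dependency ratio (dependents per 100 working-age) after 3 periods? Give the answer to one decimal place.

141.0

— Period 1 —
Births: 31500 * 0.148 = 4662
10–19: 49000 * 0.968 = 47432
20–29: 31000 * 0.972 = 30132
30–39: 121000 * 0.962 = 116402
40–49: 31500 * 0.954 = 30051
50+: 48000 * 0.941 + 79500 * 0.392 = 45168 + 31164 = 76332
Net migration: 10–19 + 250 → 47682; 30–39 − 320 → 116082
Giving 4662 / 47682 / 30132 / 116082 / 30051 / 76332.
— Period 2 —
Births: 116082 * 0.148 = 17180
10–19: 4662 * 0.968 = 4513
20–29: 47682 * 0.972 = 46347
30–39: 30132 * 0.962 = 28987
40–49: 116082 * 0.954 = 110742
50+: 30051 * 0.941 + 76332 * 0.392 = 28278 + 29922 = 58200
Net migration: 10–19 + 250 → 4763; 30–39 − 320 → 28667
Giving 17180 / 4763 / 46347 / 28667 / 110742 / 58200.
— Period 3 —
Births: 28667 * 0.148 = 4243
10–19: 17180 * 0.968 = 16630
20–29: 4763 * 0.972 = 4630
30–39: 46347 * 0.962 = 44586
40–49: 28667 * 0.954 = 27348
50+: 110742 * 0.941 + 58200 * 0.392 = 104208 + 22814 = 127022
Net migration: 10–19 + 250 → 16880; 30–39 − 320 → 44266
Giving 4243 / 16880 / 4630 / 44266 / 27348 / 127022.
Dependents (band 0–9 + band 50+) = 4243 + 127022 = 131265; working-age = 93124; ratio = 131265/93124 × 100 = 141.0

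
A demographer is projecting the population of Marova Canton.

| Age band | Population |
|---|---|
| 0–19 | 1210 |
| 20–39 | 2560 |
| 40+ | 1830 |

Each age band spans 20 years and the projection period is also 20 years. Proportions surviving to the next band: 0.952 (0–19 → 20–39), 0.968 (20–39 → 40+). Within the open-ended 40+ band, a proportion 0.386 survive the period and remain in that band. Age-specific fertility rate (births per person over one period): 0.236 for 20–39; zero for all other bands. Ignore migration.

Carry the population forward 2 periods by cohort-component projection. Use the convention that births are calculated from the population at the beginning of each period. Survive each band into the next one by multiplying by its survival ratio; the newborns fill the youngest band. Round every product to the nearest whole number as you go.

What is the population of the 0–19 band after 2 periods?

272

— Period 1 —
Births: 2560 * 0.236 = 604
20–39: 1210 * 0.952 = 1152
40+: 2560 * 0.968 + 1830 * 0.386 = 2478 + 706 = 3184
→ [604, 1152, 3184]
— Period 2 —
Births: 1152 * 0.236 = 272
20–39: 604 * 0.952 = 575
40+: 1152 * 0.968 + 3184 * 0.386 = 1115 + 1229 = 2344
→ [272, 575, 2344]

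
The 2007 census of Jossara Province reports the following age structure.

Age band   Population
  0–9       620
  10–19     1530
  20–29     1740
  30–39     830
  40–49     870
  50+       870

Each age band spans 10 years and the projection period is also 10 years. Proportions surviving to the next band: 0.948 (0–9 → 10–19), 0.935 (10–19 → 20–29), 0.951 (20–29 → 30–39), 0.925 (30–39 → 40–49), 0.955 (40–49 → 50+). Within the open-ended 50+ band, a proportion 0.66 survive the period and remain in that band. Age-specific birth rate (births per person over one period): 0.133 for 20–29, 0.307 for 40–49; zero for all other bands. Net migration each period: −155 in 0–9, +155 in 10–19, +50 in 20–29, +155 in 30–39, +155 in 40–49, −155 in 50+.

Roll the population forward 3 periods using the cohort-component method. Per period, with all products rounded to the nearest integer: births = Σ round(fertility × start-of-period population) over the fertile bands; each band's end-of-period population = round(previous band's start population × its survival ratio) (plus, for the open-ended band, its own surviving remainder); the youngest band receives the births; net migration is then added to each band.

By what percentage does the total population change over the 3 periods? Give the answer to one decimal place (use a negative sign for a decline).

1.4

After projecting period 1:
Births: 1740 × 0.133 = 231 ; 870 × 0.307 = 267 ⇒ total 498
10–19: 620 × 0.948 = 588
20–29: 1530 × 0.935 = 1431
30–39: 1740 × 0.951 = 1655
40–49: 830 × 0.925 = 768
50+: 870 × 0.955 + 870 × 0.66 = 831 + 574 = 1405
Net migration: 0–9 − 155 → 343; 10–19 + 155 → 743; 20–29 + 50 → 1481; 30–39 + 155 → 1810; 40–49 + 155 → 923; 50+ − 155 → 1250
Population now: 0–9=343, 10–19=743, 20–29=1481, 30–39=1810, 40–49=923, 50+=1250
After projecting period 2:
Births: 1481 × 0.133 = 197 ; 923 × 0.307 = 283 ⇒ total 480
10–19: 343 × 0.948 = 325
20–29: 743 × 0.935 = 695
30–39: 1481 × 0.951 = 1408
40–49: 1810 × 0.925 = 1674
50+: 923 × 0.955 + 1250 × 0.66 = 881 + 825 = 1706
Net migration: 0–9 − 155 → 325; 10–19 + 155 → 480; 20–29 + 50 → 745; 30–39 + 155 → 1563; 40–49 + 155 → 1829; 50+ − 155 → 1551
Population now: 0–9=325, 10–19=480, 20–29=745, 30–39=1563, 40–49=1829, 50+=1551
After projecting period 3:
Births: 745 × 0.133 = 99 ; 1829 × 0.307 = 562 ⇒ total 661
10–19: 325 × 0.948 = 308
20–29: 480 × 0.935 = 449
30–39: 745 × 0.951 = 708
40–49: 1563 × 0.925 = 1446
50+: 1829 × 0.955 + 1551 × 0.66 = 1747 + 1024 = 2771
Net migration: 0–9 − 155 → 506; 10–19 + 155 → 463; 20–29 + 50 → 499; 30–39 + 155 → 863; 40–49 + 155 → 1601; 50+ − 155 → 2616
Population now: 0–9=506, 10–19=463, 20–29=499, 30–39=863, 40–49=1601, 50+=2616
Total: 6460 → 6548; change = 88; percentage change = 1.4%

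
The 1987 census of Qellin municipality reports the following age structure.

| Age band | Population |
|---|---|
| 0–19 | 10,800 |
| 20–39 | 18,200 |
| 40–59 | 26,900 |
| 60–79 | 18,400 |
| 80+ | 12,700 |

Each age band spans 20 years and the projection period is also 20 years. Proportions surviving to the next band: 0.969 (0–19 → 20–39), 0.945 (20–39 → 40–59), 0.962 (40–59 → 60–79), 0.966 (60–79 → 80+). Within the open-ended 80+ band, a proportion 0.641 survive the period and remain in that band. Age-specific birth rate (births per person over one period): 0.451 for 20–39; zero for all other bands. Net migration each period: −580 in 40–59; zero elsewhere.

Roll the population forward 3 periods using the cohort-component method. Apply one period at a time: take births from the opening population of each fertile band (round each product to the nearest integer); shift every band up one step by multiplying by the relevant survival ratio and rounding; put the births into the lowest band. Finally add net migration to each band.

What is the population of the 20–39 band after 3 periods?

4574

Call the bands 1 to 5, youngest first.
[period 1]
Births: 18200 × 0.451 = 8208
Band 2: 10800 × 0.969 = 10465
Band 3: 18200 × 0.945 = 17199
Band 4: 26900 × 0.962 = 25878
Band 5: 18400 × 0.966 + 12700 × 0.641 = 17774 + 8141 = 25915
Net migration: Band 3 − 580 → 16619
Population now: 0–19=8208, 20–39=10465, 40–59=16619, 60–79=25878, 80+=25915
[period 2]
Births: 10465 × 0.451 = 4720
Band 2: 8208 × 0.969 = 7954
Band 3: 10465 × 0.945 = 9889
Band 4: 16619 × 0.962 = 15987
Band 5: 25878 × 0.966 + 25915 × 0.641 = 24998 + 16612 = 41610
Net migration: Band 3 − 580 → 9309
Population now: 0–19=4720, 20–39=7954, 40–59=9309, 60–79=15987, 80+=41610
[period 3]
Births: 7954 × 0.451 = 3587
Band 2: 4720 × 0.969 = 4574
Band 3: 7954 × 0.945 = 7517
Band 4: 9309 × 0.962 = 8955
Band 5: 15987 × 0.966 + 41610 × 0.641 = 15443 + 26672 = 42115
Net migration: Band 3 − 580 → 6937
Population now: 0–19=3587, 20–39=4574, 40–59=6937, 60–79=8955, 80+=42115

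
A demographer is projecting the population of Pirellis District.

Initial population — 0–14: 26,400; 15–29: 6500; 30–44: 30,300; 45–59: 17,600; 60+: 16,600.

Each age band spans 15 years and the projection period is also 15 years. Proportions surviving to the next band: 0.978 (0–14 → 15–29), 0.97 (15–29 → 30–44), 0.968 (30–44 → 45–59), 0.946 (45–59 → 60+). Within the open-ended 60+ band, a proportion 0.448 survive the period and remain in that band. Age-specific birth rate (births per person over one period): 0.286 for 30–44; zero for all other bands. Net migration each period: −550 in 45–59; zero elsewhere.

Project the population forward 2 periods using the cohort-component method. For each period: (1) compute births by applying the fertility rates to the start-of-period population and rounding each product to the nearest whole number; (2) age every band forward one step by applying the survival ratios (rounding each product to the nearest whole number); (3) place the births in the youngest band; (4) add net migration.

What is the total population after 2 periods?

78892

After projecting period 1:
Births: 30300 * 0.286 = 8666
15–29: 26400 * 0.978 = 25819
30–44: 6500 * 0.97 = 6305
45–59: 30300 * 0.968 = 29330
60+: 17600 * 0.946 + 16600 * 0.448 = 16650 + 7437 = 24087
Net migration: 45–59 − 550 → 28780
Giving 8666 / 25819 / 6305 / 28780 / 24087.
After projecting period 2:
Births: 6305 * 0.286 = 1803
15–29: 8666 * 0.978 = 8475
30–44: 25819 * 0.97 = 25044
45–59: 6305 * 0.968 = 6103
60+: 28780 * 0.946 + 24087 * 0.448 = 27226 + 10791 = 38017
Net migration: 45–59 − 550 → 5553
Giving 1803 / 8475 / 25044 / 5553 / 38017.
Total after period 2: 1803 + 8475 + 25044 + 5553 + 38017 = 78892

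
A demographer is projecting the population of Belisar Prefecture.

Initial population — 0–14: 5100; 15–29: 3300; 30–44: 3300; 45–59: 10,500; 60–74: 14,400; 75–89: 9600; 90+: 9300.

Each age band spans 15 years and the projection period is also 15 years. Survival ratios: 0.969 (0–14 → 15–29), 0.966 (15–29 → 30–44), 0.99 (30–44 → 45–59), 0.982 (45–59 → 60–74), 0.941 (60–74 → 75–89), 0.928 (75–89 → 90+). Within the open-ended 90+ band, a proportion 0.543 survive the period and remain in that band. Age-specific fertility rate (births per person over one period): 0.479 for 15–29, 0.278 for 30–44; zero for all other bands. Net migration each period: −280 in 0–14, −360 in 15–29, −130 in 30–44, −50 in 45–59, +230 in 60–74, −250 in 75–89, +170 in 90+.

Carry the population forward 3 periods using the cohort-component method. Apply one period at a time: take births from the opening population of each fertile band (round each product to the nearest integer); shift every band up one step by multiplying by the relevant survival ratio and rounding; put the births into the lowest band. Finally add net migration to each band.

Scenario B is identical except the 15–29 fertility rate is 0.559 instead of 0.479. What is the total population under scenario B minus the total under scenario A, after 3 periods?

Call the bands 1 to 7, youngest first.
— Period 1 —
Births: 3300 × 0.479 = 1581, 3300 × 0.278 = 917 → 2498
Band 2: 5100 × 0.969 = 4942
Band 3: 3300 × 0.966 = 3188
Band 4: 3300 × 0.99 = 3267
Band 5: 10500 × 0.982 = 10311
Band 6: 14400 × 0.941 = 13550
Band 7: 9600 × 0.928 + 9300 × 0.543 = 8909 + 5050 = 13959
Net migration: Band 1 − 280 → 2218; Band 2 − 360 → 4582; Band 3 − 130 → 3058; Band 4 − 50 → 3217; Band 5 + 230 → 10541; Band 6 − 250 → 13300; Band 7 + 170 → 14129
End of period: [2218, 4582, 3058, 3217, 10541, 13300, 14129]
— Period 2 —
Births: 4582 × 0.479 = 2195, 3058 × 0.278 = 850 → 3045
Band 2: 2218 × 0.969 = 2149
Band 3: 4582 × 0.966 = 4426
Band 4: 3058 × 0.99 = 3027
Band 5: 3217 × 0.982 = 3159
Band 6: 10541 × 0.941 = 9919
Band 7: 13300 × 0.928 + 14129 × 0.543 = 12342 + 7672 = 20014
Net migration: Band 1 − 280 → 2765; Band 2 − 360 → 1789; Band 3 − 130 → 4296; Band 4 − 50 → 2977; Band 5 + 230 → 3389; Band 6 − 250 → 9669; Band 7 + 170 → 20184
End of period: [2765, 1789, 4296, 2977, 3389, 9669, 20184]
— Period 3 —
Births: 1789 × 0.479 = 857, 4296 × 0.278 = 1194 → 2051
Band 2: 2765 × 0.969 = 2679
Band 3: 1789 × 0.966 = 1728
Band 4: 4296 × 0.99 = 4253
Band 5: 2977 × 0.982 = 2923
Band 6: 3389 × 0.941 = 3189
Band 7: 9669 × 0.928 + 20184 × 0.543 = 8973 + 10960 = 19933
Net migration: Band 1 − 280 → 1771; Band 2 − 360 → 2319; Band 3 − 130 → 1598; Band 4 − 50 → 4203; Band 5 + 230 → 3153; Band 6 − 250 → 2939; Band 7 + 170 → 20103
End of period: [1771, 2319, 1598, 4203, 3153, 2939, 20103]
Scenario A total after 3 periods: 36086
Scenario B projection —
— Period 1 —
Births: 3300 × 0.559 = 1845, 3300 × 0.278 = 917 → 2762
Band 2: 5100 × 0.969 = 4942
Band 3: 3300 × 0.966 = 3188
Band 4: 3300 × 0.99 = 3267
Band 5: 10500 × 0.982 = 10311
Band 6: 14400 × 0.941 = 13550
Band 7: 9600 × 0.928 + 9300 × 0.543 = 8909 + 5050 = 13959
Net migration: Band 1 − 280 → 2482; Band 2 − 360 → 4582; Band 3 − 130 → 3058; Band 4 − 50 → 3217; Band 5 + 230 → 10541; Band 6 − 250 → 13300; Band 7 + 170 → 14129
End of period: [2482, 4582, 3058, 3217, 10541, 13300, 14129]
— Period 2 —
Births: 4582 × 0.559 = 2561, 3058 × 0.278 = 850 → 3411
Band 2: 2482 × 0.969 = 2405
Band 3: 4582 × 0.966 = 4426
Band 4: 3058 × 0.99 = 3027
Band 5: 3217 × 0.982 = 3159
Band 6: 10541 × 0.941 = 9919
Band 7: 13300 × 0.928 + 14129 × 0.543 = 12342 + 7672 = 20014
Net migration: Band 1 − 280 → 3131; Band 2 − 360 → 2045; Band 3 − 130 → 4296; Band 4 − 50 → 2977; Band 5 + 230 → 3389; Band 6 − 250 → 9669; Band 7 + 170 → 20184
End of period: [3131, 2045, 4296, 2977, 3389, 9669, 20184]
— Period 3 —
Births: 2045 × 0.559 = 1143, 4296 × 0.278 = 1194 → 2337
Band 2: 3131 × 0.969 = 3034
Band 3: 2045 × 0.966 = 1975
Band 4: 4296 × 0.99 = 4253
Band 5: 2977 × 0.982 = 2923
Band 6: 3389 × 0.941 = 3189
Band 7: 9669 × 0.928 + 20184 × 0.543 = 8973 + 10960 = 19933
Net migration: Band 1 − 280 → 2057; Band 2 − 360 → 2674; Band 3 − 130 → 1845; Band 4 − 50 → 4203; Band 5 + 230 → 3153; Band 6 − 250 → 2939; Band 7 + 170 → 20103
End of period: [2057, 2674, 1845, 4203, 3153, 2939, 20103]
Scenario B total after 3 periods: 36974
Difference B − A = 36974 − 36086 = 888

888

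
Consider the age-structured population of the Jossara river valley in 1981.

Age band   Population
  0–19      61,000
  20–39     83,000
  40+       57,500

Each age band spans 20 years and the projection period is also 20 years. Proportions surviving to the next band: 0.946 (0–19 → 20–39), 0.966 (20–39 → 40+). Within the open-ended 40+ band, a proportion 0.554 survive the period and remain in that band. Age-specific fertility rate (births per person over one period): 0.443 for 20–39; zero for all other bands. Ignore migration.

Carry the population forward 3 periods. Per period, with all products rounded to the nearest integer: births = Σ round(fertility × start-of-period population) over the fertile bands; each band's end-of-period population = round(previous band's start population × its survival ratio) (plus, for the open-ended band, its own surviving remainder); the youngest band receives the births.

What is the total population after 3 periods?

Call the groups 1 to 3, youngest first.
After projecting period 1:
Births: 83000 × 0.443 = 36769
Group 2: 61000 × 0.946 = 57706
Group 3: 83000 × 0.966 + 57500 × 0.554 = 80178 + 31855 = 112033
End of period: [36769, 57706, 112033]
After projecting period 2:
Births: 57706 × 0.443 = 25564
Group 2: 36769 × 0.946 = 34783
Group 3: 57706 × 0.966 + 112033 × 0.554 = 55744 + 62066 = 117810
End of period: [25564, 34783, 117810]
After projecting period 3:
Births: 34783 × 0.443 = 15409
Group 2: 25564 × 0.946 = 24184
Group 3: 34783 × 0.966 + 117810 × 0.554 = 33600 + 65267 = 98867
End of period: [15409, 24184, 98867]
Total after period 3: 15409 + 24184 + 98867 = 138460

138460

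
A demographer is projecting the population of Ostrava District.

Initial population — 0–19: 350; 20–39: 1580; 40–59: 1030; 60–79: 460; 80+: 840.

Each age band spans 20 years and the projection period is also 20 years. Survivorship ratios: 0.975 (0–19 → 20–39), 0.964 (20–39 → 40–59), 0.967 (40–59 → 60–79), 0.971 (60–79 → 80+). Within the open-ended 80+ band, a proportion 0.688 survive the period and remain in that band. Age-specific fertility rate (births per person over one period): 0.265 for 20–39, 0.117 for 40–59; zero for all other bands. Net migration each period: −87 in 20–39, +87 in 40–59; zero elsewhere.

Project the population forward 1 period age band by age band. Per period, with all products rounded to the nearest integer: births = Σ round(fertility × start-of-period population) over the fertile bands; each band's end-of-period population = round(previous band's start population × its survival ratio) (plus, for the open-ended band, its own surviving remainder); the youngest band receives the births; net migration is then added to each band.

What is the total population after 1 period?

4425

Period 1.
Births: 1580 × 0.265 = 419  |  1030 × 0.117 = 121 → total 540
20–39: 350 × 0.975 = 341
40–59: 1580 × 0.964 = 1523
60–79: 1030 × 0.967 = 996
80+: 460 × 0.971 + 840 × 0.688 = 447 + 578 = 1025
Net migration: 20–39 − 87 → 254; 40–59 + 87 → 1610
Giving 540 / 254 / 1610 / 996 / 1025.
Total after period 1: 540 + 254 + 1610 + 996 + 1025 = 4425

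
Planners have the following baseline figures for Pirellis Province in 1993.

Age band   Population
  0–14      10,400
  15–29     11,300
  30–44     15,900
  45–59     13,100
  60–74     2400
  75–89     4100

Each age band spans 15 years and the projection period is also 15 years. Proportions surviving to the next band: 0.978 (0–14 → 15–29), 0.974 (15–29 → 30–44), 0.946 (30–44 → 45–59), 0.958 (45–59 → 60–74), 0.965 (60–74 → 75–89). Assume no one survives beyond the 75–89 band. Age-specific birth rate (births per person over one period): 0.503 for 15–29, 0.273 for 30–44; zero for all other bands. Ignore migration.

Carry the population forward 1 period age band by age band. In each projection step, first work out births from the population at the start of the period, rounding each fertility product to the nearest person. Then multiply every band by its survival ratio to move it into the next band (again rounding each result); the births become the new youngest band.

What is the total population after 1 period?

61109

After projecting period 1:
Births: 11300 × 0.503 = 5684  |  15900 × 0.273 = 4341 — total 10025
15–29: 10400 × 0.978 = 10171
30–44: 11300 × 0.974 = 11006
45–59: 15900 × 0.946 = 15041
60–74: 13100 × 0.958 = 12550
75–89: 2400 × 0.965 = 2316
End of period: [10025, 10171, 11006, 15041, 12550, 2316]
Total after period 1: 10025 + 10171 + 11006 + 15041 + 12550 + 2316 = 61109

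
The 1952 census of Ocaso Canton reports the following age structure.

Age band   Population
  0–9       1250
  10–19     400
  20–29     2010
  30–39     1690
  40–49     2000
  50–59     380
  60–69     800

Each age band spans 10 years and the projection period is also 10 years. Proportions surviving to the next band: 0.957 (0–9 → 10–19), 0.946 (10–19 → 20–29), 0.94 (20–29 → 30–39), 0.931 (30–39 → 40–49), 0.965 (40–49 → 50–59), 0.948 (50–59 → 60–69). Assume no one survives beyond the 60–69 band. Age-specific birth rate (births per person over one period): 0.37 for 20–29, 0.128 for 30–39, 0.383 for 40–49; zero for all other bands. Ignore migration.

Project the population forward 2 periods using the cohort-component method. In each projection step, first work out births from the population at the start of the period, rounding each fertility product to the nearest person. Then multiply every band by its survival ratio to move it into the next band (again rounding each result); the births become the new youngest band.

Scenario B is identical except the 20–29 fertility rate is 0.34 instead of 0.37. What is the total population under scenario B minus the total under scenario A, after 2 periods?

-70

— Period 1 —
Births: 2010 × 0.37 = 744 ; 1690 × 0.128 = 216 ; 2000 × 0.383 = 766 → 1726
10–19: 1250 × 0.957 = 1196
20–29: 400 × 0.946 = 378
30–39: 2010 × 0.94 = 1889
40–49: 1690 × 0.931 = 1573
50–59: 2000 × 0.965 = 1930
60–69: 380 × 0.948 = 360
Population now: 0–9=1726, 10–19=1196, 20–29=378, 30–39=1889, 40–49=1573, 50–59=1930, 60–69=360
— Period 2 —
Births: 378 × 0.37 = 140 ; 1889 × 0.128 = 242 ; 1573 × 0.383 = 602 → 984
10–19: 1726 × 0.957 = 1652
20–29: 1196 × 0.946 = 1131
30–39: 378 × 0.94 = 355
40–49: 1889 × 0.931 = 1759
50–59: 1573 × 0.965 = 1518
60–69: 1930 × 0.948 = 1830
Population now: 0–9=984, 10–19=1652, 20–29=1131, 30–39=355, 40–49=1759, 50–59=1518, 60–69=1830
Scenario A total after 2 periods: 9229
Scenario B projection —
— Period 1 —
Births: 2010 × 0.34 = 683 ; 1690 × 0.128 = 216 ; 2000 × 0.383 = 766 → 1665
10–19: 1250 × 0.957 = 1196
20–29: 400 × 0.946 = 378
30–39: 2010 × 0.94 = 1889
40–49: 1690 × 0.931 = 1573
50–59: 2000 × 0.965 = 1930
60–69: 380 × 0.948 = 360
Population now: 0–9=1665, 10–19=1196, 20–29=378, 30–39=1889, 40–49=1573, 50–59=1930, 60–69=360
— Period 2 —
Births: 378 × 0.34 = 129 ; 1889 × 0.128 = 242 ; 1573 × 0.383 = 602 → 973
10–19: 1665 × 0.957 = 1593
20–29: 1196 × 0.946 = 1131
30–39: 378 × 0.94 = 355
40–49: 1889 × 0.931 = 1759
50–59: 1573 × 0.965 = 1518
60–69: 1930 × 0.948 = 1830
Population now: 0–9=973, 10–19=1593, 20–29=1131, 30–39=355, 40–49=1759, 50–59=1518, 60–69=1830
Scenario B total after 2 periods: 9159
Difference B − A = 9159 − 9229 = -70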